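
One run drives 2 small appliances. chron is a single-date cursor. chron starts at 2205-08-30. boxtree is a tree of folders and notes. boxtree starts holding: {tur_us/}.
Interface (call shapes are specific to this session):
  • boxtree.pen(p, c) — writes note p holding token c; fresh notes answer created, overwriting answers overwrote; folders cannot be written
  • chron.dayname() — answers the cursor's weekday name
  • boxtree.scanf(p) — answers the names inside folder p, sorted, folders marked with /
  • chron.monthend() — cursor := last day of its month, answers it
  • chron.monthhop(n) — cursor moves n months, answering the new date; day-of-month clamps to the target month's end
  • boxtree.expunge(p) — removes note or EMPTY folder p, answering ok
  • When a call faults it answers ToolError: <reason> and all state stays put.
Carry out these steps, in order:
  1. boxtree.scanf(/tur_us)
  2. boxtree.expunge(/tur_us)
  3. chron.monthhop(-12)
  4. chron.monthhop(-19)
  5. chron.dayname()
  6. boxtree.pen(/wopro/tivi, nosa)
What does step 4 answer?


Answer: 2203-01-30

Derivation:
>>> boxtree.scanf p→/tur_us
[out] []
>>> boxtree.expunge p→/tur_us
[out] ok
>>> chron.monthhop n→-12
[out] 2204-08-30
>>> chron.monthhop n→-19
[out] 2203-01-30
>>> chron.dayname
[out] Sunday
>>> boxtree.pen p→/wopro/tivi c→nosa
[out] ToolError: no parent


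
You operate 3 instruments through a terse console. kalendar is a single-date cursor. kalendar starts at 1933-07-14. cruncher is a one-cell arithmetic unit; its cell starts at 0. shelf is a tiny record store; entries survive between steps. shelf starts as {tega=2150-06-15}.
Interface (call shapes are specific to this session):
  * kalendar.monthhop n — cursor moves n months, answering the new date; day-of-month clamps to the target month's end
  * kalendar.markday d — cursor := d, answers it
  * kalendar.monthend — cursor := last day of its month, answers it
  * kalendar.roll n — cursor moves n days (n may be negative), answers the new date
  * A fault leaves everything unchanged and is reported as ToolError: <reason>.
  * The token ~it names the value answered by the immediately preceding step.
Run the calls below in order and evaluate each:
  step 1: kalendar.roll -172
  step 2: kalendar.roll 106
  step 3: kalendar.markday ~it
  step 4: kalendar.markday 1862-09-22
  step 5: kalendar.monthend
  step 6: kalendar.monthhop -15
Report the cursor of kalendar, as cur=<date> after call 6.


Answer: cur=1861-06-30

Derivation:
[in] kalendar.roll n='-172'
= 1933-01-23
[in] kalendar.roll n='106'
= 1933-05-09
[in] kalendar.markday d='~it'
= 1933-05-09
[in] kalendar.markday d='1862-09-22'
= 1862-09-22
[in] kalendar.monthend
= 1862-09-30
[in] kalendar.monthhop n='-15'
= 1861-06-30


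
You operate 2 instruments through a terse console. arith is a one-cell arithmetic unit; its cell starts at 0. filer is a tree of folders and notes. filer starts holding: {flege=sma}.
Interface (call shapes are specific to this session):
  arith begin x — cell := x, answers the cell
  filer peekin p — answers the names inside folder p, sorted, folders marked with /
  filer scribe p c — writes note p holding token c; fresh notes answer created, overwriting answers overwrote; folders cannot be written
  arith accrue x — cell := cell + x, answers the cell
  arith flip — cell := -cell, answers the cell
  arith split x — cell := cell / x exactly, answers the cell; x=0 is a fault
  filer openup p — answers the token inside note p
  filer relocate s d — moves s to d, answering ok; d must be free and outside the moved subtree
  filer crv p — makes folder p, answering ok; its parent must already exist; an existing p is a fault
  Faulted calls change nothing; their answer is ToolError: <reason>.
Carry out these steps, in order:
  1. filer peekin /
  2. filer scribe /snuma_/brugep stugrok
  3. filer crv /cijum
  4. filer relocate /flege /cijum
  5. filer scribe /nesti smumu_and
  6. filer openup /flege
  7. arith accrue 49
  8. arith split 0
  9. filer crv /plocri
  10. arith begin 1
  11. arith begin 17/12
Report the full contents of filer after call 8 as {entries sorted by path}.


> filer peekin p→/
  [flege]
> filer scribe p→/snuma_/brugep c→stugrok
  ToolError: no parent
> filer crv p→/cijum
  ok
> filer relocate s→/flege d→/cijum
  ToolError: exists
> filer scribe p→/nesti c→smumu_and
  created
> filer openup p→/flege
  sma
> arith accrue x→49
  49
> arith split x→0
  ToolError: division by zero
> filer crv p→/plocri
  ok
> arith begin x→1
  1
> arith begin x→17/12
  17/12

Answer: {cijum/, flege=sma, nesti=smumu_and}


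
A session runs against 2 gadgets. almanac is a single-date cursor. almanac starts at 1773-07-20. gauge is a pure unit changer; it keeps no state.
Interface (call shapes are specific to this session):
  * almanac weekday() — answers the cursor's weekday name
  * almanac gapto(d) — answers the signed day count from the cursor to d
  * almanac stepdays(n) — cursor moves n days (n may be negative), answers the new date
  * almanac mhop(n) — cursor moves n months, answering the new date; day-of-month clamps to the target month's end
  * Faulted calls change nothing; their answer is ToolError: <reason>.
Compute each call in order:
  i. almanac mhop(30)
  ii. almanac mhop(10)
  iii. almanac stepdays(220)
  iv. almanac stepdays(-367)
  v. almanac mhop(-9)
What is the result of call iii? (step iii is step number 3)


·→ almanac mhop(n→30)
·← 1776-01-20
·→ almanac mhop(n→10)
·← 1776-11-20
·→ almanac stepdays(n→220)
·← 1777-06-28
·→ almanac stepdays(n→-367)
·← 1776-06-26
·→ almanac mhop(n→-9)
·← 1775-09-26

Answer: 1777-06-28


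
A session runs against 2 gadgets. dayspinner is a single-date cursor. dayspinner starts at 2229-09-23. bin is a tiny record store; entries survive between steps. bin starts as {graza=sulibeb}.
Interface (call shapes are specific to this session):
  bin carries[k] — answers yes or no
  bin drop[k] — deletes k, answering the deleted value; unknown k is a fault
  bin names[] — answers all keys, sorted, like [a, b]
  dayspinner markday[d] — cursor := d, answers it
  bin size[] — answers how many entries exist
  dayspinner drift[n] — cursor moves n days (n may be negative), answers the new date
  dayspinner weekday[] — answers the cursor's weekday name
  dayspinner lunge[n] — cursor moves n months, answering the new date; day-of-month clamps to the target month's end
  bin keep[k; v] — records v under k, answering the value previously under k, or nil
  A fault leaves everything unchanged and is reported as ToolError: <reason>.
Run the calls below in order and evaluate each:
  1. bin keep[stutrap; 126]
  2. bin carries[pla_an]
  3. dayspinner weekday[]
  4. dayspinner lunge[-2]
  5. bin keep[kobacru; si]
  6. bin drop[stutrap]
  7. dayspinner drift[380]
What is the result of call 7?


==> bin keep(stutrap, 126)
<== nil
==> bin carries(pla_an)
<== no
==> dayspinner weekday()
<== Wednesday
==> dayspinner lunge(-2)
<== 2229-07-23
==> bin keep(kobacru, si)
<== nil
==> bin drop(stutrap)
<== 126
==> dayspinner drift(380)
<== 2230-08-07

Answer: 2230-08-07


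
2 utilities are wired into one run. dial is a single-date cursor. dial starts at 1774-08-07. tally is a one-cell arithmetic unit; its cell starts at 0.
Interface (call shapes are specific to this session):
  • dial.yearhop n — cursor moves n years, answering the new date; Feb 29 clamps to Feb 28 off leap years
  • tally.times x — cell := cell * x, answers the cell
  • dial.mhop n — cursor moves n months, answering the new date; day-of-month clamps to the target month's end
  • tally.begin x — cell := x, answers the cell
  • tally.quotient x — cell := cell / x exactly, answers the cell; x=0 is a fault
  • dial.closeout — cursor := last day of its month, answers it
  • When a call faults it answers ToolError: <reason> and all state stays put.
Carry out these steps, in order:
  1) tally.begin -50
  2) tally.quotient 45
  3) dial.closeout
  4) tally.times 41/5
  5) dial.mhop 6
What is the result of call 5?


Answer: 1775-02-28

Derivation:
CALL tally.begin[-50]
RET  -50
CALL tally.quotient[45]
RET  -10/9
CALL dial.closeout[]
RET  1774-08-31
CALL tally.times[41/5]
RET  -82/9
CALL dial.mhop[6]
RET  1775-02-28


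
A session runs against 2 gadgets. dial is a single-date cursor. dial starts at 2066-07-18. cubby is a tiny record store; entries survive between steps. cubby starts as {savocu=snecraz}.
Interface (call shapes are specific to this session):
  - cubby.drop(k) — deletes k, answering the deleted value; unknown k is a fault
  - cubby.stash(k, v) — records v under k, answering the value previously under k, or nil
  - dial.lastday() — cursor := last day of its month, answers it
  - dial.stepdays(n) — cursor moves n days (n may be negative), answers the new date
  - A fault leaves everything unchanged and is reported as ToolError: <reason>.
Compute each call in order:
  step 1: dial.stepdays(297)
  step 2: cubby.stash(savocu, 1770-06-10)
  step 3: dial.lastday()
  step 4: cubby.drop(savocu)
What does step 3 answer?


Answer: 2067-05-31

Derivation:
Calling stepdays on n: 297, and observe 2067-05-11.
Invoking stash on k: savocu, v: 1770-06-10, giving snecraz.
Invoking lastday, and get 2067-05-31.
Invoking drop on k: savocu, — result: 1770-06-10.


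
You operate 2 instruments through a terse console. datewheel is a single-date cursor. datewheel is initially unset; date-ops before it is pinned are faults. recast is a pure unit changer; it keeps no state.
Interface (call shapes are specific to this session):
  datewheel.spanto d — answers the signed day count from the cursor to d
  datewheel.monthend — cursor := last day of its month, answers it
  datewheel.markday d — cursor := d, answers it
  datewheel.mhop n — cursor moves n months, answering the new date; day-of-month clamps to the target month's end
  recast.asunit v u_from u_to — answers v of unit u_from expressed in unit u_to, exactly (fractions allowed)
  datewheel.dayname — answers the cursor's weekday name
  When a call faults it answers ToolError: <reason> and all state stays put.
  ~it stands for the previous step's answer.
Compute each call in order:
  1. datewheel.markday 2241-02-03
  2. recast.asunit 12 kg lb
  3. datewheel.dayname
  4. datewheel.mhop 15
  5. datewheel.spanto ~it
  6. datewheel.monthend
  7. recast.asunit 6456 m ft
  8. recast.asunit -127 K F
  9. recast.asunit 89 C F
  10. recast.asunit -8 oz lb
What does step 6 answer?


Answer: 2242-05-31

Derivation:
Do: datewheel.markday[d='2241-02-03']
See: 2241-02-03
Do: recast.asunit[v='12'; u_from='kg'; u_to='lb']
See: 1200000000/45359237
Do: datewheel.dayname[]
See: Wednesday
Do: datewheel.mhop[n='15']
See: 2242-05-03
Do: datewheel.spanto[d='~it']
See: 0
Do: datewheel.monthend[]
See: 2242-05-31
Do: recast.asunit[v='6456'; u_from='m'; u_to='ft']
See: 2690000/127
Do: recast.asunit[v='-127'; u_from='K'; u_to='F']
See: -68827/100
Do: recast.asunit[v='89'; u_from='C'; u_to='F']
See: 961/5
Do: recast.asunit[v='-8'; u_from='oz'; u_to='lb']
See: -1/2


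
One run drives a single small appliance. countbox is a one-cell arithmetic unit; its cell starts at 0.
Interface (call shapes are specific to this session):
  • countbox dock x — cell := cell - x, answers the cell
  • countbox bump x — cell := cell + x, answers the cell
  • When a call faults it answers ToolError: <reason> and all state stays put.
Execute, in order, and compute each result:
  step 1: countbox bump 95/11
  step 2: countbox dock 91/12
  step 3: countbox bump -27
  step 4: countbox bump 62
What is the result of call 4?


I run countbox bump using 95/11, and see 95/11.
Then countbox dock using 91/12, which returns 139/132.
I run countbox bump using -27, which returns -3425/132.
I run countbox bump using 62, and observe 4759/132.

Answer: 4759/132


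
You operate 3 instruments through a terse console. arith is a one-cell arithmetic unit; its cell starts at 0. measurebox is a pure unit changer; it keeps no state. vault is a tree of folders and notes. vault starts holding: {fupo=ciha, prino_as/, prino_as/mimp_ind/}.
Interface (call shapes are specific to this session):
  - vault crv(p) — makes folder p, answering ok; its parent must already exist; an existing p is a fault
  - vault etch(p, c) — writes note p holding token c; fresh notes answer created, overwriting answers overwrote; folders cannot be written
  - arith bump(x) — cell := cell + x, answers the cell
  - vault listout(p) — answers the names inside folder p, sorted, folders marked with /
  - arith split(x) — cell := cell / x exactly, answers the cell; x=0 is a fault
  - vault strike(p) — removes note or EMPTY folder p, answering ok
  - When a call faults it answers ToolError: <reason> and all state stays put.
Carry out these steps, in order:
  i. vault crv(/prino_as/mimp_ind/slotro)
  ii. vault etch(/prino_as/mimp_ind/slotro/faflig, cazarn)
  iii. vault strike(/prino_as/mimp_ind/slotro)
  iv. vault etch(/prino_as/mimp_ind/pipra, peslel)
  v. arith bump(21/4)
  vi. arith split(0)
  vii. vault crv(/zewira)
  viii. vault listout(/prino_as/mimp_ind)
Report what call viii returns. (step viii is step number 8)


Answer: [pipra, slotro/]

Derivation:
==> vault crv(p='/prino_as/mimp_ind/slotro')
<== ok
==> vault etch(p='/prino_as/mimp_ind/slotro/faflig', c='cazarn')
<== created
==> vault strike(p='/prino_as/mimp_ind/slotro')
<== ToolError: not empty
==> vault etch(p='/prino_as/mimp_ind/pipra', c='peslel')
<== created
==> arith bump(x='21/4')
<== 21/4
==> arith split(x='0')
<== ToolError: division by zero
==> vault crv(p='/zewira')
<== ok
==> vault listout(p='/prino_as/mimp_ind')
<== [pipra, slotro/]


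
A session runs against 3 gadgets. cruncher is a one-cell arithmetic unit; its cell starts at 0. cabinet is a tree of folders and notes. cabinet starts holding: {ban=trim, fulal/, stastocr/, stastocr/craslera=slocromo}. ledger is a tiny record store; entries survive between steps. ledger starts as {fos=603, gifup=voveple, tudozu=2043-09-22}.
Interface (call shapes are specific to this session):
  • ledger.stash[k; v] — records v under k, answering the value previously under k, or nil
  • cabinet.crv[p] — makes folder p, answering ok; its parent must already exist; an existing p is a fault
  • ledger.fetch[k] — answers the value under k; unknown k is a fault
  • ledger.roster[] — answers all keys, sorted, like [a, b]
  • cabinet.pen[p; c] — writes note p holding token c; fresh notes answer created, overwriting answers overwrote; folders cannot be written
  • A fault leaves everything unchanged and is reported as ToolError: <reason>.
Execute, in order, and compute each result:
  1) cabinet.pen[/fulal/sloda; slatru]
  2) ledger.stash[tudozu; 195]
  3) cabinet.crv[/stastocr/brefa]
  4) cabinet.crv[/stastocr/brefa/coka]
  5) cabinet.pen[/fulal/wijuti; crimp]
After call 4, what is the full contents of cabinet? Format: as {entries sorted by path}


Answer: {ban=trim, fulal/, fulal/sloda=slatru, stastocr/, stastocr/brefa/, stastocr/brefa/coka/, stastocr/craslera=slocromo}

Derivation:
-> pen(p: /fulal/sloda, c: slatru)
<- created
-> stash(k: tudozu, v: 195)
<- 2043-09-22
-> crv(p: /stastocr/brefa)
<- ok
-> crv(p: /stastocr/brefa/coka)
<- ok
-> pen(p: /fulal/wijuti, c: crimp)
<- created


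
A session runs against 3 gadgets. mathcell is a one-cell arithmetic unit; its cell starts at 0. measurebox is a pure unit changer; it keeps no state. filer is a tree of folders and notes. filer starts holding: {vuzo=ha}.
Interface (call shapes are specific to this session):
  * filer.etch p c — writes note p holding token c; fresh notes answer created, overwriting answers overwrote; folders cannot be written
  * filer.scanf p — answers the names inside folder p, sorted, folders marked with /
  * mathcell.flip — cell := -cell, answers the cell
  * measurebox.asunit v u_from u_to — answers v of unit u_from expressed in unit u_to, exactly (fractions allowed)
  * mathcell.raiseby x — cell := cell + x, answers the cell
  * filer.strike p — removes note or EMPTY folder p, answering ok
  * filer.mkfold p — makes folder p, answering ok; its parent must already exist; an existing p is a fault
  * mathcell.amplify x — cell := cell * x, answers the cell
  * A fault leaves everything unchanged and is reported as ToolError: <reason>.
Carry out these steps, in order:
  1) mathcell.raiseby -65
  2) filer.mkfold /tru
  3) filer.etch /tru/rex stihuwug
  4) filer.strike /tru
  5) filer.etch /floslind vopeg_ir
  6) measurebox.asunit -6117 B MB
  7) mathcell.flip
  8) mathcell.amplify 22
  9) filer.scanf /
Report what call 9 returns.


Using mathcell.raiseby on x: -65, which returns -65.
Invoking filer.mkfold on p: /tru, → ok.
I try filer.etch on p: /tru/rex, c: stihuwug, and observe created.
Using filer.strike on p: /tru, and get ToolError: not empty.
Then filer.etch on p: /floslind, c: vopeg_ir, which returns created.
I try measurebox.asunit on v: -6117, u_from: B, u_to: MB, yielding -6117/1000000.
Next I call mathcell.flip(), → 65.
I run mathcell.amplify on x: 22, and observe 1430.
Invoking filer.scanf on p: /, and get [floslind, tru/, vuzo].

Answer: [floslind, tru/, vuzo]


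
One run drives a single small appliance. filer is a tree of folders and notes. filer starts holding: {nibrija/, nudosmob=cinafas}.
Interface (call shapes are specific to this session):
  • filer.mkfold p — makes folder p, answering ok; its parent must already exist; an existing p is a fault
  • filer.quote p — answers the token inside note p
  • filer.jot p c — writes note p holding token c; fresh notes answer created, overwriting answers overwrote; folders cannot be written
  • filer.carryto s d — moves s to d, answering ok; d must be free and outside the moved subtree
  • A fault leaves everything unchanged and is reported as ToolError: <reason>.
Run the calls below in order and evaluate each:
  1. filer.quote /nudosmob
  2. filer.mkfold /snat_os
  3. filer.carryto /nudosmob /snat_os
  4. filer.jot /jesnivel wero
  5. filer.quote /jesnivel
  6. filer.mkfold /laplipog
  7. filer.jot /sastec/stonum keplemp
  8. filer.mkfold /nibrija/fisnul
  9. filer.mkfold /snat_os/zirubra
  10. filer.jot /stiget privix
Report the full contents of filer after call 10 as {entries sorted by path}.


% filer.quote p→/nudosmob
  cinafas
% filer.mkfold p→/snat_os
  ok
% filer.carryto s→/nudosmob d→/snat_os
  ToolError: exists
% filer.jot p→/jesnivel c→wero
  created
% filer.quote p→/jesnivel
  wero
% filer.mkfold p→/laplipog
  ok
% filer.jot p→/sastec/stonum c→keplemp
  ToolError: no parent
% filer.mkfold p→/nibrija/fisnul
  ok
% filer.mkfold p→/snat_os/zirubra
  ok
% filer.jot p→/stiget c→privix
  created

Answer: {jesnivel=wero, laplipog/, nibrija/, nibrija/fisnul/, nudosmob=cinafas, snat_os/, snat_os/zirubra/, stiget=privix}


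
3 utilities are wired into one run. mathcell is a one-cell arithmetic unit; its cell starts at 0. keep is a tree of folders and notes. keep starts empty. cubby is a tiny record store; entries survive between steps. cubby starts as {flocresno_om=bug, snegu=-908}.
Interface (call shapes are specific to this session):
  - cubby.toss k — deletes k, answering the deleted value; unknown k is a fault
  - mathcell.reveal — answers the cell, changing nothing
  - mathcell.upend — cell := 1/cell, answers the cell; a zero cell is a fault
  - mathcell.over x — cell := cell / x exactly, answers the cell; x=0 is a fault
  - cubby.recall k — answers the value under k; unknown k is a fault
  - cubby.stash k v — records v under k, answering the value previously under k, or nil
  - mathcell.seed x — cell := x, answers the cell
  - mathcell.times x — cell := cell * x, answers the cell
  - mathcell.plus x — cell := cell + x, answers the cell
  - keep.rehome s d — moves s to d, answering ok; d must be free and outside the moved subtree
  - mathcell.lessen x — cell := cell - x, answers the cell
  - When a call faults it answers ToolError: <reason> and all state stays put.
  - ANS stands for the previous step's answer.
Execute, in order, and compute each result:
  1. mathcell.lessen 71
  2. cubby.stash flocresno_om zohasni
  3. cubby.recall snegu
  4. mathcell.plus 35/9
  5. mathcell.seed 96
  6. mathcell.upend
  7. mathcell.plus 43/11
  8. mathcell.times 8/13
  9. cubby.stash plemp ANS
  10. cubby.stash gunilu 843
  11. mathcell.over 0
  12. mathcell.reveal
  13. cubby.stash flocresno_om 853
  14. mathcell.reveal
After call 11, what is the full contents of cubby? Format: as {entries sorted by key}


Calling mathcell.lessen on x=71, which returns -71.
I run cubby.stash on k=flocresno_om, v=zohasni, yielding bug.
I use cubby.recall on k=snegu, — result: -908.
Calling mathcell.plus on x=35/9, and get -604/9.
Invoking mathcell.seed on x=96, yielding 96.
I invoke mathcell.upend, → 1/96.
Invoking mathcell.plus on x=43/11, and see 4139/1056.
Now I run mathcell.times on x=8/13, — result: 4139/1716.
Calling cubby.stash on k=plemp, v=ANS, which returns nil.
Using cubby.stash on k=gunilu, v=843: nil.
Using mathcell.over on x=0, giving ToolError: division by zero.
Now I run mathcell.reveal(): 4139/1716.
Next I call cubby.stash on k=flocresno_om, v=853, — result: zohasni.
Invoking mathcell.reveal(), which returns 4139/1716.

Answer: {flocresno_om=zohasni, gunilu=843, plemp=4139/1716, snegu=-908}


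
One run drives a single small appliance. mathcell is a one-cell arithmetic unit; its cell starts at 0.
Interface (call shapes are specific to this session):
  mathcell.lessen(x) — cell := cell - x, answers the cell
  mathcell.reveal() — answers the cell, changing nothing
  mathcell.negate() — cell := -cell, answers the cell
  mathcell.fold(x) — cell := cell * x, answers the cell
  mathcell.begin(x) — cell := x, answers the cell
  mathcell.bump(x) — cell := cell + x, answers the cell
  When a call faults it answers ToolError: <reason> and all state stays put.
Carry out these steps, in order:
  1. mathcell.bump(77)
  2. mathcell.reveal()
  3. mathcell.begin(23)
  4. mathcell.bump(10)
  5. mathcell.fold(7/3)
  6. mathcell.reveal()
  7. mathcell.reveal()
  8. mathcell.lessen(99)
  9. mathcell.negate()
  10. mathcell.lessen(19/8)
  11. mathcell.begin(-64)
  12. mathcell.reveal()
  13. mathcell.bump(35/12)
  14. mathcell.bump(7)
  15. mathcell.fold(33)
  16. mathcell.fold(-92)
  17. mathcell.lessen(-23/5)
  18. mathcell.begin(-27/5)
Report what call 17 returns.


~$ bump x='77'
:: 77
~$ reveal
:: 77
~$ begin x='23'
:: 23
~$ bump x='10'
:: 33
~$ fold x='7/3'
:: 77
~$ reveal
:: 77
~$ reveal
:: 77
~$ lessen x='99'
:: -22
~$ negate
:: 22
~$ lessen x='19/8'
:: 157/8
~$ begin x='-64'
:: -64
~$ reveal
:: -64
~$ bump x='35/12'
:: -733/12
~$ bump x='7'
:: -649/12
~$ fold x='33'
:: -7139/4
~$ fold x='-92'
:: 164197
~$ lessen x='-23/5'
:: 821008/5
~$ begin x='-27/5'
:: -27/5

Answer: 821008/5


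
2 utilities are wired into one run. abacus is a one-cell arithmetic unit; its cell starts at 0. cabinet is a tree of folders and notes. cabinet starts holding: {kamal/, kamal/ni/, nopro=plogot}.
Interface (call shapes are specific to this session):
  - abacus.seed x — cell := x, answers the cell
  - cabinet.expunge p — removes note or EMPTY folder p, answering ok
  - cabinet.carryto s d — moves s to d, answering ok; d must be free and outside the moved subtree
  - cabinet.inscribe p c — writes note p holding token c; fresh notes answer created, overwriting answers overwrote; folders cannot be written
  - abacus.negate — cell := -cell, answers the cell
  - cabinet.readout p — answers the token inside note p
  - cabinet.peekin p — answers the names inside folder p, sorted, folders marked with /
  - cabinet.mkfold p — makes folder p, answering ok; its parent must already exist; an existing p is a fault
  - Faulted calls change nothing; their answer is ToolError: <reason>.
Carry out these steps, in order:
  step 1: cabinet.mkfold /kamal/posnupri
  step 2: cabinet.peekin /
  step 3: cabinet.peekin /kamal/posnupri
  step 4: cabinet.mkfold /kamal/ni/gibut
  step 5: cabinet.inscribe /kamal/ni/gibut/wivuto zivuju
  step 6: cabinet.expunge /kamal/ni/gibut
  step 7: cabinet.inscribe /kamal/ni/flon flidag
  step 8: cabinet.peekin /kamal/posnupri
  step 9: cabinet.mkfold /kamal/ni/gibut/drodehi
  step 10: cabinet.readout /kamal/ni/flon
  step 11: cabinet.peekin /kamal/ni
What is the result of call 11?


Answer: [flon, gibut/]

Derivation:
·→ mkfold(/kamal/posnupri)
·← ok
·→ peekin(/)
·← [kamal/, nopro]
·→ peekin(/kamal/posnupri)
·← []
·→ mkfold(/kamal/ni/gibut)
·← ok
·→ inscribe(/kamal/ni/gibut/wivuto, zivuju)
·← created
·→ expunge(/kamal/ni/gibut)
·← ToolError: not empty
·→ inscribe(/kamal/ni/flon, flidag)
·← created
·→ peekin(/kamal/posnupri)
·← []
·→ mkfold(/kamal/ni/gibut/drodehi)
·← ok
·→ readout(/kamal/ni/flon)
·← flidag
·→ peekin(/kamal/ni)
·← [flon, gibut/]


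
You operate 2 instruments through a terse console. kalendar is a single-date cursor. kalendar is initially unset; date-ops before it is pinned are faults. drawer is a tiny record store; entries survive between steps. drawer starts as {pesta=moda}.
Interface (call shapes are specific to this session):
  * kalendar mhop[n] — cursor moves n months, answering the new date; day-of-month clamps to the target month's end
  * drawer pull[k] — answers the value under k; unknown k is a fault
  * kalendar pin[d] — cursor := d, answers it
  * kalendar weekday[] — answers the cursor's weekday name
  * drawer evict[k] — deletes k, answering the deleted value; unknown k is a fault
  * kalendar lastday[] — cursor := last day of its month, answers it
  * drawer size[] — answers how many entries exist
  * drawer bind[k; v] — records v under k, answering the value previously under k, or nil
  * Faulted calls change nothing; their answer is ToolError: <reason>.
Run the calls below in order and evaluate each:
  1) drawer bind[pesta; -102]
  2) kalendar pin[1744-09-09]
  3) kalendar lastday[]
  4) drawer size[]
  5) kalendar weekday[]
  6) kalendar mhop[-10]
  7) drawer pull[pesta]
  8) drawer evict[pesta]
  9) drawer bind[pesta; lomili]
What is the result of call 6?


Act: drawer bind[k='pesta'; v='-102']
Obs: moda
Act: kalendar pin[d='1744-09-09']
Obs: 1744-09-09
Act: kalendar lastday[]
Obs: 1744-09-30
Act: drawer size[]
Obs: 1
Act: kalendar weekday[]
Obs: Wednesday
Act: kalendar mhop[n='-10']
Obs: 1743-11-30
Act: drawer pull[k='pesta']
Obs: -102
Act: drawer evict[k='pesta']
Obs: -102
Act: drawer bind[k='pesta'; v='lomili']
Obs: nil

Answer: 1743-11-30


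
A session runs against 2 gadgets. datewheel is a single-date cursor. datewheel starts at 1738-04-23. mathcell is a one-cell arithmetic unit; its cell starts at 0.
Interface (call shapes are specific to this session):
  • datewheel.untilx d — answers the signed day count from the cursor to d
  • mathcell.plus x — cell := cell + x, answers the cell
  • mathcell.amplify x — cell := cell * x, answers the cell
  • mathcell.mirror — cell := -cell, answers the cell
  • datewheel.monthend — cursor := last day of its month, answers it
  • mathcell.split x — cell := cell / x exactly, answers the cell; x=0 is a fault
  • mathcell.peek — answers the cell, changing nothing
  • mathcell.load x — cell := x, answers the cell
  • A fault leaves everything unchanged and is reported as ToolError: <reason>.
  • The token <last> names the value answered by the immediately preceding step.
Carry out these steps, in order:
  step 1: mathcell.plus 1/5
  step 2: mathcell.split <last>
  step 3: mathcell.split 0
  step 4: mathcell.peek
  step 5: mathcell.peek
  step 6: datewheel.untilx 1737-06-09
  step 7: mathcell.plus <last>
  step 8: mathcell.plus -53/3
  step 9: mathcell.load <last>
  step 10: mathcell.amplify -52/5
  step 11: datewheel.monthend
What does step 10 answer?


I use plus with 1/5, yielding 1/5.
Invoking split with <last>, — result: 1.
Then split with 0, which returns ToolError: division by zero.
Calling peek, → 1.
I invoke peek, giving 1.
Next I call untilx with 1737-06-09, which returns -318.
Then plus with <last>, → -317.
Next I call plus with -53/3, which returns -1004/3.
Now I run load with <last>, which returns -1004/3.
I run amplify with -52/5, and get 52208/15.
I call monthend, giving 1738-04-30.

Answer: 52208/15


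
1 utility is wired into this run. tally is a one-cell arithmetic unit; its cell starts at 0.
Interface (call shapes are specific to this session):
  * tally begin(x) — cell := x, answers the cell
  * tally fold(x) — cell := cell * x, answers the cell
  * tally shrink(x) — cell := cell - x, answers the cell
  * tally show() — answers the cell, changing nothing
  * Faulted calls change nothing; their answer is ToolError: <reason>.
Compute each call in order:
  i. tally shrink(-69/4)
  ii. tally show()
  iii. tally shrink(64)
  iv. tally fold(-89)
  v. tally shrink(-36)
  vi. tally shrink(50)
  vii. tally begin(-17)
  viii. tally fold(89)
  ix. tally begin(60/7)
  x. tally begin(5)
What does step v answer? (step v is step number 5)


Answer: 16787/4

Derivation:
CALL tally shrink[x: -69/4]
RET  69/4
CALL tally show[]
RET  69/4
CALL tally shrink[x: 64]
RET  -187/4
CALL tally fold[x: -89]
RET  16643/4
CALL tally shrink[x: -36]
RET  16787/4
CALL tally shrink[x: 50]
RET  16587/4
CALL tally begin[x: -17]
RET  -17
CALL tally fold[x: 89]
RET  -1513
CALL tally begin[x: 60/7]
RET  60/7
CALL tally begin[x: 5]
RET  5


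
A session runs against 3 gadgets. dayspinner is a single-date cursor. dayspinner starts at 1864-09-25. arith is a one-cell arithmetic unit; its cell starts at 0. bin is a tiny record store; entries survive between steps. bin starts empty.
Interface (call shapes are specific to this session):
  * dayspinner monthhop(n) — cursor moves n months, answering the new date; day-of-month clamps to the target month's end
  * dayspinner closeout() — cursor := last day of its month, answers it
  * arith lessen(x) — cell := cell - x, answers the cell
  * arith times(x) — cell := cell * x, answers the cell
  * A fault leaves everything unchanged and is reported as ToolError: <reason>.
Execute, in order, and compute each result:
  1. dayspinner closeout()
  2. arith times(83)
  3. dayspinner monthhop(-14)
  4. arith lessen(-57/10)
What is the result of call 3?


Answer: 1863-07-30

Derivation:
CALL dayspinner closeout[]
RET  1864-09-30
CALL arith times[x='83']
RET  0
CALL dayspinner monthhop[n='-14']
RET  1863-07-30
CALL arith lessen[x='-57/10']
RET  57/10


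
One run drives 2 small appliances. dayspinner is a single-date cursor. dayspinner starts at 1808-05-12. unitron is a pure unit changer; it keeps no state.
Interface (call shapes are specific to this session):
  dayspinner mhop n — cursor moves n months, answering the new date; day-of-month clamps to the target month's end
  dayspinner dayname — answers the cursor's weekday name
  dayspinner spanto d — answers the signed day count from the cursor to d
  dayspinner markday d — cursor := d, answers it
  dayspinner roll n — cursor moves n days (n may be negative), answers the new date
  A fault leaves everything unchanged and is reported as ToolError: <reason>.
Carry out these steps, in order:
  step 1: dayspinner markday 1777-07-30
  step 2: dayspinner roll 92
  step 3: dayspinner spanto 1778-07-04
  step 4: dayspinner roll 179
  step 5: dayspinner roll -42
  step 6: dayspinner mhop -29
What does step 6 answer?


Do: dayspinner markday[d→1777-07-30]
See: 1777-07-30
Do: dayspinner roll[n→92]
See: 1777-10-30
Do: dayspinner spanto[d→1778-07-04]
See: 247
Do: dayspinner roll[n→179]
See: 1778-04-27
Do: dayspinner roll[n→-42]
See: 1778-03-16
Do: dayspinner mhop[n→-29]
See: 1775-10-16

Answer: 1775-10-16


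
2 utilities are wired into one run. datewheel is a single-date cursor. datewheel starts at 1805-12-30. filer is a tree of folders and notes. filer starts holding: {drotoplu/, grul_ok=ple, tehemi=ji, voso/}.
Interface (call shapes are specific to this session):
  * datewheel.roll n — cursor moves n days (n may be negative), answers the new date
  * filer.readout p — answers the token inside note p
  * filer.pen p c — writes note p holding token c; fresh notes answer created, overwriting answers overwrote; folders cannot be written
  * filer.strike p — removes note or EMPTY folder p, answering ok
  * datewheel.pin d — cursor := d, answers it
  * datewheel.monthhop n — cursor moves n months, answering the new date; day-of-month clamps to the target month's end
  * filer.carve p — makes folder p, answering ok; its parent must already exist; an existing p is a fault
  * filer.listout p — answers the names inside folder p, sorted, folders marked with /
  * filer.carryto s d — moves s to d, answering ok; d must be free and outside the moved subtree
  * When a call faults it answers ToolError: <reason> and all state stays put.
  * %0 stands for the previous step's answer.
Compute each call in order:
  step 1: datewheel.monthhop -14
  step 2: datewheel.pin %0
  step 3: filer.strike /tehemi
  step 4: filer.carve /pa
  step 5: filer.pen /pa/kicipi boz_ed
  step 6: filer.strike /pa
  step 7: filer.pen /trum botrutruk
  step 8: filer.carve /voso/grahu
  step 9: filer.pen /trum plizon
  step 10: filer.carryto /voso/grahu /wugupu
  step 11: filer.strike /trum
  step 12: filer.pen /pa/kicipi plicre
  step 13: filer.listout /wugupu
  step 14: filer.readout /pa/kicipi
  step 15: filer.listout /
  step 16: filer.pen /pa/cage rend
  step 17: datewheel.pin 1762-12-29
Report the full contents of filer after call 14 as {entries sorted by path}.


Act: datewheel.monthhop[n→-14]
Obs: 1804-10-30
Act: datewheel.pin[d→%0]
Obs: 1804-10-30
Act: filer.strike[p→/tehemi]
Obs: ok
Act: filer.carve[p→/pa]
Obs: ok
Act: filer.pen[p→/pa/kicipi; c→boz_ed]
Obs: created
Act: filer.strike[p→/pa]
Obs: ToolError: not empty
Act: filer.pen[p→/trum; c→botrutruk]
Obs: created
Act: filer.carve[p→/voso/grahu]
Obs: ok
Act: filer.pen[p→/trum; c→plizon]
Obs: overwrote
Act: filer.carryto[s→/voso/grahu; d→/wugupu]
Obs: ok
Act: filer.strike[p→/trum]
Obs: ok
Act: filer.pen[p→/pa/kicipi; c→plicre]
Obs: overwrote
Act: filer.listout[p→/wugupu]
Obs: []
Act: filer.readout[p→/pa/kicipi]
Obs: plicre
Act: filer.listout[p→/]
Obs: [drotoplu/, grul_ok, pa/, voso/, wugupu/]
Act: filer.pen[p→/pa/cage; c→rend]
Obs: created
Act: datewheel.pin[d→1762-12-29]
Obs: 1762-12-29

Answer: {drotoplu/, grul_ok=ple, pa/, pa/kicipi=plicre, voso/, wugupu/}


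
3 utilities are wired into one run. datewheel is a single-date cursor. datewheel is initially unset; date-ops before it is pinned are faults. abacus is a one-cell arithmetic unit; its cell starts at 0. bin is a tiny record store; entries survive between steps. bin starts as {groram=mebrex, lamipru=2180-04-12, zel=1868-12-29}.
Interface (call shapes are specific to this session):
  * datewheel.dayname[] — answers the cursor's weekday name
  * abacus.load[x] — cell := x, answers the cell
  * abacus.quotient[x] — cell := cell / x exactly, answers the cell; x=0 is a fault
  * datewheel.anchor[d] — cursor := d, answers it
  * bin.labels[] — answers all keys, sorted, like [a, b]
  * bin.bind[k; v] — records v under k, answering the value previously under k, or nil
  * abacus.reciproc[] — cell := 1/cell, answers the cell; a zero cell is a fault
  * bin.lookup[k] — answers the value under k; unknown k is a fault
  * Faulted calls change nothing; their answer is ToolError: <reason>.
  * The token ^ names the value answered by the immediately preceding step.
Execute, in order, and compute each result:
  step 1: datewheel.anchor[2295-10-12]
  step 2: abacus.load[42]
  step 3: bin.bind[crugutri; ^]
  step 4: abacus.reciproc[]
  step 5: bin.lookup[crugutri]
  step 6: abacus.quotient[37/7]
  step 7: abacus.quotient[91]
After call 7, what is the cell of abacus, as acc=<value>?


Answer: acc=1/20202

Derivation:
Do: datewheel.anchor[d=2295-10-12]
See: 2295-10-12
Do: abacus.load[x=42]
See: 42
Do: bin.bind[k=crugutri; v=^]
See: nil
Do: abacus.reciproc[]
See: 1/42
Do: bin.lookup[k=crugutri]
See: 42
Do: abacus.quotient[x=37/7]
See: 1/222
Do: abacus.quotient[x=91]
See: 1/20202


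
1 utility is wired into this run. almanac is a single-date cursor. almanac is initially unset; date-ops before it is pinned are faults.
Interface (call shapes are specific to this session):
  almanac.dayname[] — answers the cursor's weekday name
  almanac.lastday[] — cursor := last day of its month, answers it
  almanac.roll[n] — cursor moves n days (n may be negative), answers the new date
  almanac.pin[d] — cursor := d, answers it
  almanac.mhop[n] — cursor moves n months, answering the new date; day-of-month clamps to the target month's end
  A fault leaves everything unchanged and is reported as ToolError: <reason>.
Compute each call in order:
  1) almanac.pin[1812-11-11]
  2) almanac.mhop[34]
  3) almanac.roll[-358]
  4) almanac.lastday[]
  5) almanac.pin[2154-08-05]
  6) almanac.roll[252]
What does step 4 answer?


Answer: 1814-09-30

Derivation:
Do: almanac.pin[d: 1812-11-11]
See: 1812-11-11
Do: almanac.mhop[n: 34]
See: 1815-09-11
Do: almanac.roll[n: -358]
See: 1814-09-18
Do: almanac.lastday[]
See: 1814-09-30
Do: almanac.pin[d: 2154-08-05]
See: 2154-08-05
Do: almanac.roll[n: 252]
See: 2155-04-14


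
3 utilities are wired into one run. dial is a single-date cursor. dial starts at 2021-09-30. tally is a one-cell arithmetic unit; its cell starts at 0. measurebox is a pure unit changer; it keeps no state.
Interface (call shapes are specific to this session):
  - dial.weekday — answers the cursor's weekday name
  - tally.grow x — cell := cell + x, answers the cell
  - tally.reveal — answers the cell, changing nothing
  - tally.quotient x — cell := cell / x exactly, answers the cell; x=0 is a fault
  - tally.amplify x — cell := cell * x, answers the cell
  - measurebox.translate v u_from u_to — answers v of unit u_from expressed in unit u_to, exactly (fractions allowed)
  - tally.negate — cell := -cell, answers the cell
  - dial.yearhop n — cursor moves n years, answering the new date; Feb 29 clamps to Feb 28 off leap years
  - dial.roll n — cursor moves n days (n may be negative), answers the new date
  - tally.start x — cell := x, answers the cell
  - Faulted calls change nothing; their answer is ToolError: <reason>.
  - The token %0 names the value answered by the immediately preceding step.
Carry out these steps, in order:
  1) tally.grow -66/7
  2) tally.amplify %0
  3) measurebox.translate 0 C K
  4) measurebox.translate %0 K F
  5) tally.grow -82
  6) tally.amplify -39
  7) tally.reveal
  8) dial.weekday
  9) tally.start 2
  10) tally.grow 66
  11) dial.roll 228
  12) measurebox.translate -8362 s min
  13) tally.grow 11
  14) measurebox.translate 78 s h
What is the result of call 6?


I use tally.grow with x=-66/7: -66/7.
Next I call tally.amplify with x=%0, → 4356/49.
Invoking measurebox.translate with v=0, u_from=C, u_to=K, and see 5463/20.
I call measurebox.translate with v=%0, u_from=K, u_to=F, and see 32.
I invoke tally.grow with x=-82, yielding 338/49.
Next I call tally.amplify with x=-39, — result: -13182/49.
Then tally.reveal: -13182/49.
Now I run dial.weekday(), and get Thursday.
Now I run tally.start with x=2, and see 2.
Then tally.grow with x=66, and get 68.
Then dial.roll with n=228, which returns 2022-05-16.
Invoking measurebox.translate with v=-8362, u_from=s, u_to=min, and observe -4181/30.
I try tally.grow with x=11, and see 79.
Using measurebox.translate with v=78, u_from=s, u_to=h, — result: 13/600.

Answer: -13182/49


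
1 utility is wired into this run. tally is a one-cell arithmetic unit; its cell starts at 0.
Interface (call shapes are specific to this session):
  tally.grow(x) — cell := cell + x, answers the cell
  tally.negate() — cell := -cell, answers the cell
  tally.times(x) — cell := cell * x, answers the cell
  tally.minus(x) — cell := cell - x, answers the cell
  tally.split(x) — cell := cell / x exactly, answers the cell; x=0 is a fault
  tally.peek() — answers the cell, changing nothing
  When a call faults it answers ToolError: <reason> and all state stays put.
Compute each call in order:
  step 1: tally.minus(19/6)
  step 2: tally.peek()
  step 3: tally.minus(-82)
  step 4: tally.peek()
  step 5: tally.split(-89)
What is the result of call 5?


Answer: -473/534

Derivation:
;; tally.minus(x='19/6') : -19/6
;; tally.peek() : -19/6
;; tally.minus(x='-82') : 473/6
;; tally.peek() : 473/6
;; tally.split(x='-89') : -473/534
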